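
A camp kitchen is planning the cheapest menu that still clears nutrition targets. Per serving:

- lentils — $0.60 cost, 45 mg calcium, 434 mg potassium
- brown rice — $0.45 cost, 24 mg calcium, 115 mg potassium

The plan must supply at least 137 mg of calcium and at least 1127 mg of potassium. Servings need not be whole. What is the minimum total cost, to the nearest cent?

At the optimum either one food covers both requirements or two foods hit both targets exactly; no other combination can be cheaper.
lentils only: max(137/45, 1127/434) = 3.044 servings → $1.83.
brown rice only: max(137/24, 1127/115) = 9.8 servings → $4.41.
lentils + brown rice with both tight: 2.155 servings and 1.668 servings → $2.04.
The minimum over all feasible corners is $1.83.

$1.83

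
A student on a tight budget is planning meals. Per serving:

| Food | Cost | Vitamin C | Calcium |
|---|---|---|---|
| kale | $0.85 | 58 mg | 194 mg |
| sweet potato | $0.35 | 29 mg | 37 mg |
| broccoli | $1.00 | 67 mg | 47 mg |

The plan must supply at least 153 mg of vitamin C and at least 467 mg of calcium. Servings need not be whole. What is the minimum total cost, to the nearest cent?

$2.19

With two linear requirements the optimum uses one or two foods; enumerate the corners.
kale only: max(153/58, 467/194) = 2.638 servings → $2.24.
sweet potato only: max(153/29, 467/37) = 12.62 servings → $4.42.
broccoli only: max(153/67, 467/47) = 9.936 servings → $9.94.
kale + sweet potato with both tight: 2.265 servings and 0.746 servings → $2.19.
kale + broccoli with both tight: 2.346 servings and 0.2527 servings → $2.25.
sweet potato + broccoli: intersection lies outside the first quadrant.
Cheapest feasible corner: $2.19.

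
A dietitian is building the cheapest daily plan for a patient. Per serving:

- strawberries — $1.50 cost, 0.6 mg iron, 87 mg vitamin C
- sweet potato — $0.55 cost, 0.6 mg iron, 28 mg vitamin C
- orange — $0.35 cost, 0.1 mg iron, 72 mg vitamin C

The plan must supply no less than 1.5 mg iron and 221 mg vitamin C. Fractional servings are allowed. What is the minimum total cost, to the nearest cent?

An LP optimum is at a vertex; with two nutrient constraints at most two foods are used. Check each candidate.
strawberries only: max(1.5/0.6, 221/87) = 2.54 servings → $3.81.
sweet potato only: max(1.5/0.6, 221/28) = 7.893 servings → $4.34.
orange only: max(1.5/0.1, 221/72) = 15 servings → $5.25.
strawberries + sweet potato: the both-tight solution has a negative serving — not a feasible corner.
strawberries + orange with both tight: 2.49 servings and 0.06087 servings → $3.76.
sweet potato + orange with both tight: 2.126 servings and 2.243 servings → $1.95.
The minimum over all feasible corners is $1.95.

$1.95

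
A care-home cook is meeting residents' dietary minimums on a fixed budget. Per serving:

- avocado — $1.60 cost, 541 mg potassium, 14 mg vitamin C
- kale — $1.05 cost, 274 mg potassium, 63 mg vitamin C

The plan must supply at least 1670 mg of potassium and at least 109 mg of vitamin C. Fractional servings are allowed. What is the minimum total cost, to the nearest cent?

avocado only: max(1670/541, 109/14) = 7.786 servings → $12.46.
kale only: max(1670/274, 109/63) = 6.095 servings → $6.40.
avocado + kale with both tight: 2.491 servings and 1.177 servings → $5.22.
Cheapest feasible corner: $5.22.

$5.22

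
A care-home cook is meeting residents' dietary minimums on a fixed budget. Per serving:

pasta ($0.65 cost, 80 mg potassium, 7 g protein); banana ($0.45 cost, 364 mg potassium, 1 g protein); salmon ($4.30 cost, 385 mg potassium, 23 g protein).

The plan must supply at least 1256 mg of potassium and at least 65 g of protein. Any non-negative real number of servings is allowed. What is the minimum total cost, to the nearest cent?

A basic optimal solution has at most two foods positive. Try each food alone and each pair with both targets met exactly.
pasta only: max(1256/80, 65/7) = 15.7 servings → $10.21.
banana only: max(1256/364, 65/1) = 65 servings → $29.25.
salmon only: max(1256/385, 65/23) = 3.262 servings → $14.03.
pasta + banana with both tight: 9.078 servings and 1.455 servings → $6.56.
pasta + salmon: the both-tight solution has a negative serving — not a feasible corner.
banana + salmon with both tight: 0.4837 servings and 2.805 servings → $12.28.
So the least-cost plan costs $6.56.

$6.56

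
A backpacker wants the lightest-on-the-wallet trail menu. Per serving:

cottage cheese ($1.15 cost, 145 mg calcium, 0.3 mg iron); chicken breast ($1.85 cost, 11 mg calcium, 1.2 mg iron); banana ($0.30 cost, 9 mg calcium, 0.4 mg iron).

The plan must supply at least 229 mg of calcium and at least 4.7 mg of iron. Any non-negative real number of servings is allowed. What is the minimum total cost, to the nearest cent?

$4.35

With two linear requirements the optimum uses one or two foods; enumerate the corners.
cottage cheese only: max(229/145, 4.7/0.3) = 15.67 servings → $18.02.
chicken breast only: max(229/11, 4.7/1.2) = 20.82 servings → $38.51.
banana only: max(229/9, 4.7/0.4) = 25.44 servings → $7.63.
cottage cheese + chicken breast with both tight: 1.307 servings and 3.59 servings → $8.14.
cottage cheese + banana with both tight: 0.8915 servings and 11.08 servings → $4.35.
chicken breast + banana: intersection lies outside the first quadrant.
The minimum over all feasible corners is $4.35.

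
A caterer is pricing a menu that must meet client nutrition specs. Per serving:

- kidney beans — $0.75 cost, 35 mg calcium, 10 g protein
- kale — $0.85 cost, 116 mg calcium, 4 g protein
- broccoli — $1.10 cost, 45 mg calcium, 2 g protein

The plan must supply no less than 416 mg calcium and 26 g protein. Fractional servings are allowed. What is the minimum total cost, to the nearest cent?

Minimising a linear cost over {calcium ≥ 416, protein ≥ 26, servings ≥ 0} — the optimum is at a vertex, using one or two foods.
kidney beans only: max(416/35, 26/10) = 11.89 servings → $8.91.
kale only: max(416/116, 26/4) = 6.5 servings → $5.53.
broccoli only: max(416/45, 26/2) = 13 servings → $14.30.
kidney beans + kale with both tight: 1.325 servings and 3.186 servings → $3.70.
kidney beans + broccoli with both tight: 0.8895 servings and 8.553 servings → $10.07.
kale + broccoli: intersection lies outside the first quadrant.
Cheapest feasible corner: $3.70.

$3.70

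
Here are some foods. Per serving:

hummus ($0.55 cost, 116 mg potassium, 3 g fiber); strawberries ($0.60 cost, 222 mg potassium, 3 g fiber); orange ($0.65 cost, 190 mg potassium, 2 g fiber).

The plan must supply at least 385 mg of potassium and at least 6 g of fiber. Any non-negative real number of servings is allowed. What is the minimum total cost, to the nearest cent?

$1.17

With two linear requirements the optimum uses one or two foods; enumerate the corners.
hummus only: max(385/116, 6/3) = 3.319 servings → $1.83.
strawberries only: max(385/222, 6/3) = 2 servings → $1.20.
orange only: max(385/190, 6/2) = 3 servings → $1.95.
hummus + strawberries with both tight: 0.5566 servings and 1.443 servings → $1.17.
hummus + orange with both tight: 1.095 servings and 1.358 servings → $1.48.
strawberries + orange: intersection lies outside the first quadrant.
So the least-cost plan costs $1.17.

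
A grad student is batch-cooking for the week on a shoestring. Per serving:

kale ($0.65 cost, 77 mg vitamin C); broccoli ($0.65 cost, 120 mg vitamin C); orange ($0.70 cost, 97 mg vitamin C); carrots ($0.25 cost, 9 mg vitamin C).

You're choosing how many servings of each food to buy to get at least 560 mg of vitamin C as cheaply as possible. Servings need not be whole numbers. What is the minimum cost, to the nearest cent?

Cost per mg of vitamin C: broccoli $0.0054, orange $0.0072, kale $0.0084, carrots $0.0278.
With no serving limits, use only broccoli: 560 mg / 120 mg = 4.667 servings × $0.65 = $3.03.

$3.03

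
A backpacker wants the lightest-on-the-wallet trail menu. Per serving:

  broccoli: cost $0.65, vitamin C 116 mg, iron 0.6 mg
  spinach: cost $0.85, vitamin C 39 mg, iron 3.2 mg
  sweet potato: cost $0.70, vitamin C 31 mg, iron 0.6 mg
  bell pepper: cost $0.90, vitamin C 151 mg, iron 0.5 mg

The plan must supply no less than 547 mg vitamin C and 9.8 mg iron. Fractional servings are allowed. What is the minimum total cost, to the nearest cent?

Two binding constraints pin down two serving amounts, so the optimal mix uses at most two foods. The candidates are each food alone (scaled to the tighter of vitamin C/iron) and each pair with both constraints tight.
broccoli only: max(547/116, 9.8/0.6) = 16.33 servings → $10.62.
spinach only: max(547/39, 9.8/3.2) = 14.03 servings → $11.92.
sweet potato only: max(547/31, 9.8/0.6) = 17.65 servings → $12.35.
bell pepper only: max(547/151, 9.8/0.5) = 19.6 servings → $17.64.
broccoli + spinach with both tight: 3.934 servings and 2.325 servings → $4.53.
broccoli + sweet potato with both tight: 0.4784 servings and 15.85 servings → $11.41.
broccoli + bell pepper: intersection lies outside the first quadrant.
spinach + sweet potato: intersection lies outside the first quadrant.
spinach + bell pepper with both tight: 2.601 servings and 2.951 servings → $4.87.
sweet potato + bell pepper with both tight: 16.06 servings and 0.3249 servings → $11.54.
Cheapest feasible corner: $4.53.

$4.53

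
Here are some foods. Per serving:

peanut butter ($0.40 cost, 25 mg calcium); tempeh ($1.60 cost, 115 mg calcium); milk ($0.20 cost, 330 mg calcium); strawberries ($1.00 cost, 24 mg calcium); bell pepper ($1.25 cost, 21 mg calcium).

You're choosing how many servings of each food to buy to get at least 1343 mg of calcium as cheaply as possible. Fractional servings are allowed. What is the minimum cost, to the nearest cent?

Cost per mg of calcium: milk $0.0006, tempeh $0.0139, peanut butter $0.0160, strawberries $0.0417, bell pepper $0.0595.
With no serving limits, use only milk: 1343 mg / 330 mg = 4.07 servings × $0.20 = $0.81.

$0.81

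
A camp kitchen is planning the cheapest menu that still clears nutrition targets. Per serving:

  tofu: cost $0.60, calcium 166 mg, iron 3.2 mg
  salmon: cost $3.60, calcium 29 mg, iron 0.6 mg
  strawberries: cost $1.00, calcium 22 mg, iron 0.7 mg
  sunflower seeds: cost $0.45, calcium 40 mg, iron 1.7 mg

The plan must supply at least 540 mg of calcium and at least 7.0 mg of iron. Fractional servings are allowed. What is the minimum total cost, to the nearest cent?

$1.95

An LP optimum is at a vertex; with two nutrient constraints at most two foods are used. Check each candidate.
tofu only: max(540/166, 7.0/3.2) = 3.253 servings → $1.95.
salmon only: max(540/29, 7.0/0.6) = 18.62 servings → $67.03.
strawberries only: max(540/22, 7.0/0.7) = 24.55 servings → $24.55.
sunflower seeds only: max(540/40, 7.0/1.7) = 13.5 servings → $6.08.
tofu + salmon: the both-tight solution has a negative serving — not a feasible corner.
tofu + strawberries: the both-tight solution has a negative serving — not a feasible corner.
tofu + sunflower seeds: the both-tight solution has a negative serving — not a feasible corner.
salmon + strawberries: intersection lies outside the first quadrant.
salmon + sunflower seeds with both targets exact would need a negative amount; discard.
strawberries + sunflower seeds: intersection lies outside the first quadrant.
Cheapest feasible corner: $1.95.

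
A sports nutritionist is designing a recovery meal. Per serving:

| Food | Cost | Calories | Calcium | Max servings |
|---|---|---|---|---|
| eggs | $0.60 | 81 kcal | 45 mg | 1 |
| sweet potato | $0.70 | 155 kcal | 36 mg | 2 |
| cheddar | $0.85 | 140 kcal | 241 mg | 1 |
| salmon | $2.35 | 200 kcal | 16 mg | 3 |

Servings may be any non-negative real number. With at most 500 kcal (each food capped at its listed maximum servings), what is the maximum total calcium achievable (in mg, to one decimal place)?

Calcium per kcal: cheddar 1.721, eggs 0.5556, sweet potato 0.2323, salmon 0.08.
Take 1 serving of cheddar: uses 140 kcal, +241.0 mg calcium (running total 241.0 mg).
Take 1 serving of eggs: uses 81 kcal, +45.0 mg calcium (running total 286.0 mg).
Take 1.8 servings of sweet potato: uses 279 kcal, +64.8 mg calcium (running total 350.8 mg).
Filling greedily by calcium-per-kcal is optimal for one linear limit, giving 350.8 mg.

350.8 mg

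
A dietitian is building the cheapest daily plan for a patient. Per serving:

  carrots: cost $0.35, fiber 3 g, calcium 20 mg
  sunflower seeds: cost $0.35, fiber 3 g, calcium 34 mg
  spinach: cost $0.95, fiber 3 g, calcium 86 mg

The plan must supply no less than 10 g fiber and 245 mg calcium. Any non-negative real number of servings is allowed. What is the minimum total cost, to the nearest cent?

Compare the cost at each extreme point of the feasible region.
carrots only: max(10/3, 245/20) = 12.25 servings → $4.29.
sunflower seeds only: max(10/3, 245/34) = 7.206 servings → $2.52.
spinach only: max(10/3, 245/86) = 3.333 servings → $3.17.
carrots + sunflower seeds: the both-tight solution has a negative serving — not a feasible corner.
carrots + spinach with both tight: 0.6313 servings and 2.702 servings → $2.79.
sunflower seeds + spinach with both tight: 0.8013 servings and 2.532 servings → $2.69.
The minimum over all feasible corners is $2.52.

$2.52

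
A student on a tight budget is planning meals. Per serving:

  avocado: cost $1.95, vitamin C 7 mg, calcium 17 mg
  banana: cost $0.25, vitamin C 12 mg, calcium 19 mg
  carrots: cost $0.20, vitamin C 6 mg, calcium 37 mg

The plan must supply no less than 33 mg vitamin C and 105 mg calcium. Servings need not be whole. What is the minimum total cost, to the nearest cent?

$0.83

Check every corner: each single food scaled to meet both minima, and each pair solved so both constraints bind.
avocado only: max(33/7, 105/17) = 6.176 servings → $12.04.
banana only: max(33/12, 105/19) = 5.526 servings → $1.38.
carrots only: max(33/6, 105/37) = 5.5 servings → $1.10.
avocado + banana with both targets exact would need a negative amount; discard.
avocado + carrots with both tight: 3.764 servings and 1.108 servings → $7.56.
banana + carrots with both tight: 1.791 servings and 1.918 servings → $0.83.
So the least-cost plan costs $0.83.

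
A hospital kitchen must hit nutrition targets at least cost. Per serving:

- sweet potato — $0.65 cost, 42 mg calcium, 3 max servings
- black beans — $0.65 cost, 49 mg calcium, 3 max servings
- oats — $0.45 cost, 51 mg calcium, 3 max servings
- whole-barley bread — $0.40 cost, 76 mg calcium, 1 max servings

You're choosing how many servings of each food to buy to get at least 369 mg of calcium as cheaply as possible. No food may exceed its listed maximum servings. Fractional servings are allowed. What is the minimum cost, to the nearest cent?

$3.61

Cost per mg of calcium: whole-barley bread $0.0053, oats $0.0088, black beans $0.0133, sweet potato $0.0155.
Take 1 serving of whole-barley bread: +76.0 mg calcium for $0.40 (total $0.40, still need 293.0 mg).
Take 3 servings of oats: +153.0 mg calcium for $1.35 (total $1.75, still need 140.0 mg).
Take 2.857 servings of black beans: +140.0 mg calcium for $1.86 (total $3.61, still need 0.0 mg).
Greedy by cheapest-per-mg is optimal for a single linear constraint, so the minimum cost is $3.61.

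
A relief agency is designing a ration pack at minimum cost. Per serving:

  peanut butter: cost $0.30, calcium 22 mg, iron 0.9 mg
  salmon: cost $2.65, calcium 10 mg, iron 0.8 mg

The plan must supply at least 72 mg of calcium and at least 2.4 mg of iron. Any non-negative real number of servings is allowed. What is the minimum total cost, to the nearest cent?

$0.98

This is a tiny linear program; its minimum lies at a vertex of the feasible set. List the vertices and price them.
peanut butter only: max(72/22, 2.4/0.9) = 3.273 servings → $0.98.
salmon only: max(72/10, 2.4/0.8) = 7.2 servings → $19.08.
peanut butter + salmon with both targets exact would need a negative amount; discard.
The minimum over all feasible corners is $0.98.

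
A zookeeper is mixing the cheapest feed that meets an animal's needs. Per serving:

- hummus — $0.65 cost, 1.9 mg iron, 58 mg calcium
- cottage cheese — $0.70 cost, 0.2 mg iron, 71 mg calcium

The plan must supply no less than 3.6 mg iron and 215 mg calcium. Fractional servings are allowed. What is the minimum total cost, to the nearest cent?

$2.25

This is a tiny linear program; its minimum lies at a vertex of the feasible set. List the vertices and price them.
hummus only: max(3.6/1.9, 215/58) = 3.707 servings → $2.41.
cottage cheese only: max(3.6/0.2, 215/71) = 18 servings → $12.60.
hummus + cottage cheese with both tight: 1.724 servings and 1.62 servings → $2.25.
So the least-cost plan costs $2.25.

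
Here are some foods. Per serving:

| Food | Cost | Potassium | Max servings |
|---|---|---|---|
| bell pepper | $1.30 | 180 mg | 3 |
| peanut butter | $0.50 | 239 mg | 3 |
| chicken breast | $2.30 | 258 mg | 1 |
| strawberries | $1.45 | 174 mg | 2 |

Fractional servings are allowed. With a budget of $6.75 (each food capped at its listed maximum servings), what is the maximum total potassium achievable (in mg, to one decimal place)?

1419.0 mg

Potassium per dollar: peanut butter 478, bell pepper 138.5, strawberries 120, chicken breast 112.2.
Take 3 servings of peanut butter: spends $1.50, +717.0 mg potassium (running total 717.0 mg).
Take 3 servings of bell pepper: spends $3.90, +540.0 mg potassium (running total 1257.0 mg).
Take 0.931 servings of strawberries: spends $1.35, +162.0 mg potassium (running total 1419.0 mg).
Greedy by best ratio exhausts the cost allowance optimally: 1419.0 mg.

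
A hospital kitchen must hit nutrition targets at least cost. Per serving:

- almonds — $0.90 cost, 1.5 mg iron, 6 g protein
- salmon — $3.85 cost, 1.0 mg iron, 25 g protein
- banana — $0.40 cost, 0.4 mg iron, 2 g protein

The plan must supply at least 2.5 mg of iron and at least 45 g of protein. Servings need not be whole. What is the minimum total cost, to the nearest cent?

almonds only: max(2.5/1.5, 45/6) = 7.5 servings → $6.75.
salmon only: max(2.5/1.0, 45/25) = 2.5 servings → $9.62.
banana only: max(2.5/0.4, 45/2) = 22.5 servings → $9.00.
almonds + salmon with both tight: 0.5556 servings and 1.667 servings → $6.92.
almonds + banana: the both-tight solution has a negative serving — not a feasible corner.
salmon + banana with both tight: 1.625 servings and 2.188 servings → $7.13.
So the least-cost plan costs $6.75.

$6.75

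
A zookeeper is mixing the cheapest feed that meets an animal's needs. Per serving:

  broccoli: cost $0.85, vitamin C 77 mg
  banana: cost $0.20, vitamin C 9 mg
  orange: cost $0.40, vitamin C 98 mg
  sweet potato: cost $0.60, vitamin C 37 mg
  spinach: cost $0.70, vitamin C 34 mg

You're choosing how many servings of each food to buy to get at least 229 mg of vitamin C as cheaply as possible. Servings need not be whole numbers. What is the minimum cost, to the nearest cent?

Cost per mg of vitamin C: orange $0.0041, broccoli $0.0110, sweet potato $0.0162, spinach $0.0206, banana $0.0222.
With no serving limits, use only orange: 229 mg / 98 mg = 2.337 servings × $0.40 = $0.93.

$0.93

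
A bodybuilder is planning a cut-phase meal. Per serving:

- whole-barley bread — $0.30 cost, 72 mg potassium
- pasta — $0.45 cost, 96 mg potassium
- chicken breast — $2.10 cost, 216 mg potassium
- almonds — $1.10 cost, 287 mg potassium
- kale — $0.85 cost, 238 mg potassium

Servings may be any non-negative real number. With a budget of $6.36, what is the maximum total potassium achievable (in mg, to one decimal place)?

1780.8 mg

Potassium per dollar: kale 280, almonds 260.9, whole-barley bread 240, pasta 213.3, chicken breast 102.9.
With no serving limits, spend the whole cost allowance on kale: $6.36 / $0.85 × 238 mg = 1780.8 mg.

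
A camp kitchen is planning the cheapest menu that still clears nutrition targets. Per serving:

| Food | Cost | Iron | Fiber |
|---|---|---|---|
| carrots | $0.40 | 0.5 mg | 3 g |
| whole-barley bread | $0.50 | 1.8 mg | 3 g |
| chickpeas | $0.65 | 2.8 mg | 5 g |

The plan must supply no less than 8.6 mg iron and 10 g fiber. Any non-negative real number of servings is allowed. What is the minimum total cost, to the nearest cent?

$2.00

For a min-cost LP with two ≥-constraints, a basic feasible solution has at most two positive variables.
carrots only: max(8.6/0.5, 10/3) = 17.2 servings → $6.88.
whole-barley bread only: max(8.6/1.8, 10/3) = 4.778 servings → $2.39.
chickpeas only: max(8.6/2.8, 10/5) = 3.071 servings → $2.00.
carrots + whole-barley bread: intersection lies outside the first quadrant.
carrots + chickpeas: the both-tight solution has a negative serving — not a feasible corner.
whole-barley bread + chickpeas: the both-tight solution has a negative serving — not a feasible corner.
Cheapest feasible corner: $2.00.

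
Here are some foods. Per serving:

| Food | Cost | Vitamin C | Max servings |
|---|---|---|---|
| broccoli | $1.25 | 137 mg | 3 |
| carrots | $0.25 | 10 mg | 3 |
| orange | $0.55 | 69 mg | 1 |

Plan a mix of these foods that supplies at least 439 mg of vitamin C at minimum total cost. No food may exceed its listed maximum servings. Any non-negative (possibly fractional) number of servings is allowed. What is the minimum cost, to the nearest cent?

$3.93

Cost per mg of vitamin C: orange $0.0080, broccoli $0.0091, carrots $0.0250.
Take 1 serving of orange: +69.0 mg vitamin C for $0.55 (total $0.55, still need 370.0 mg).
Take 2.701 servings of broccoli: +370.0 mg vitamin C for $3.38 (total $3.93, still need 0.0 mg).
Filling from the cheapest source first is optimal under one linear minimum: $3.93.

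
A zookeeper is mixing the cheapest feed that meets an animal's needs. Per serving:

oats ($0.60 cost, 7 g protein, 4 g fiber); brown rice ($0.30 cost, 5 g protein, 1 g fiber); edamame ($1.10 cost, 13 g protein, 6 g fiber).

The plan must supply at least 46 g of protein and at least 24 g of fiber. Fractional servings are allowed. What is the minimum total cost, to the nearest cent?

Two binding constraints pin down two serving amounts, so the optimal mix uses at most two foods. The candidates are each food alone (scaled to the tighter of protein/fiber) and each pair with both constraints tight.
oats only: max(46/7, 24/4) = 6.571 servings → $3.94.
brown rice only: max(46/5, 24/1) = 24 servings → $7.20.
edamame only: max(46/13, 24/6) = 4 servings → $4.40.
oats + brown rice with both tight: 5.692 servings and 1.231 servings → $3.78.
oats + edamame with both tight: 3.6 servings and 1.6 servings → $3.92.
brown rice + edamame: the both-tight solution has a negative serving — not a feasible corner.
So the least-cost plan costs $3.78.

$3.78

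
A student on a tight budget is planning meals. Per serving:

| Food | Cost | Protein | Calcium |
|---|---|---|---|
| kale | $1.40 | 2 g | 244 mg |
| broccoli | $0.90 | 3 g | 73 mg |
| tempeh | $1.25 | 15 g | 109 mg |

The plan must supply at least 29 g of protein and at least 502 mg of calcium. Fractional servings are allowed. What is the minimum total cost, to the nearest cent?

Compare the cost at each extreme point of the feasible region.
kale only: max(29/2, 502/244) = 14.5 servings → $20.30.
broccoli only: max(29/3, 502/73) = 9.667 servings → $8.70.
tempeh only: max(29/15, 502/109) = 4.606 servings → $5.76.
kale + broccoli: intersection lies outside the first quadrant.
kale + tempeh with both tight: 1.269 servings and 1.764 servings → $3.98.
broccoli + tempeh with both tight: 5.689 servings and 0.7956 servings → $6.11.
So the least-cost plan costs $3.98.

$3.98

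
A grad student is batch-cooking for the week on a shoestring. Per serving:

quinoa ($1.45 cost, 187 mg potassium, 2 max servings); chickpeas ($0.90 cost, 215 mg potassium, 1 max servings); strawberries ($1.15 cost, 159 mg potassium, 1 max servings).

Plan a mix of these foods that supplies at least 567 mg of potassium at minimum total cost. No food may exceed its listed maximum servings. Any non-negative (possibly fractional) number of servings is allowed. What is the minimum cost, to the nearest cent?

Cost per mg of potassium: chickpeas $0.0042, strawberries $0.0072, quinoa $0.0078.
Take 1 serving of chickpeas: +215.0 mg potassium for $0.90 (total $0.90, still need 352.0 mg).
Take 1 serving of strawberries: +159.0 mg potassium for $1.15 (total $2.05, still need 193.0 mg).
Take 1.032 servings of quinoa: +193.0 mg potassium for $1.50 (total $3.55, still need 0.0 mg).
Filling from the cheapest source first is optimal under one linear minimum: $3.55.

$3.55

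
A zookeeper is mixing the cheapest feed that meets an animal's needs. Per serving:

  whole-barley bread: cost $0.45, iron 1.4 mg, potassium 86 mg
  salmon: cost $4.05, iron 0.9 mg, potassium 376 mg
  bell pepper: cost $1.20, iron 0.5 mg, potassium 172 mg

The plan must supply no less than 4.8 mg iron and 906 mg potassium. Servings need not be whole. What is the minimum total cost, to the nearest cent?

$4.74

For a min-cost LP with two ≥-constraints, a basic feasible solution has at most two positive variables.
whole-barley bread only: max(4.8/1.4, 906/86) = 10.53 servings → $4.74.
salmon only: max(4.8/0.9, 906/376) = 5.333 servings → $21.60.
bell pepper only: max(4.8/0.5, 906/172) = 9.6 servings → $11.52.
whole-barley bread + salmon with both tight: 2.204 servings and 1.906 servings → $8.71.
whole-barley bread + bell pepper with both tight: 1.884 servings and 4.326 servings → $6.04.
salmon + bell pepper: intersection lies outside the first quadrant.
Cheapest feasible corner: $4.74.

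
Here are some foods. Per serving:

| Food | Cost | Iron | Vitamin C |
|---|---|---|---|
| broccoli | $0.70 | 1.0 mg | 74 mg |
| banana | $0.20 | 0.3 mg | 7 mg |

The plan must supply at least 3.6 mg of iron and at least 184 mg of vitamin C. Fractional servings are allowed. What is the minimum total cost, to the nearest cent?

$2.47

Compare the cost at each extreme point of the feasible region.
broccoli only: max(3.6/1.0, 184/74) = 3.6 servings → $2.52.
banana only: max(3.6/0.3, 184/7) = 26.29 servings → $5.26.
broccoli + banana with both tight: 1.974 servings and 5.421 servings → $2.47.
The minimum over all feasible corners is $2.47.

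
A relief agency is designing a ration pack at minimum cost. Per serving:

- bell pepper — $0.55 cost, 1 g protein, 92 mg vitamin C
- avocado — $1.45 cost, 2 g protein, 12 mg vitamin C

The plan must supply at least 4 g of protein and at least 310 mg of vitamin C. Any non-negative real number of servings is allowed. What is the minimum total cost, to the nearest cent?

$2.20

A basic optimal solution has at most two foods positive. Try each food alone and each pair with both targets met exactly.
bell pepper only: max(4/1, 310/92) = 4 servings → $2.20.
avocado only: max(4/2, 310/12) = 25.83 servings → $37.46.
bell pepper + avocado with both tight: 3.326 servings and 0.3372 servings → $2.32.
Cheapest feasible corner: $2.20.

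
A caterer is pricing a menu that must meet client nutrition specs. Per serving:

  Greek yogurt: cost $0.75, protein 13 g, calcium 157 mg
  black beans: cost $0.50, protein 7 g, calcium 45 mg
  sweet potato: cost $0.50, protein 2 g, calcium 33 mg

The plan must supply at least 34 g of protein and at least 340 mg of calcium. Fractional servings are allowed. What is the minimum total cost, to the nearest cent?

$1.96

With two linear requirements the optimum uses one or two foods; enumerate the corners.
Greek yogurt only: max(34/13, 340/157) = 2.615 servings → $1.96.
black beans only: max(34/7, 340/45) = 7.556 servings → $3.78.
sweet potato only: max(34/2, 340/33) = 17 servings → $8.50.
Greek yogurt + black beans with both tight: 1.654 servings and 1.786 servings → $2.13.
Greek yogurt + sweet potato: intersection lies outside the first quadrant.
black beans + sweet potato with both tight: 3.135 servings and 6.028 servings → $4.58.
The minimum over all feasible corners is $1.96.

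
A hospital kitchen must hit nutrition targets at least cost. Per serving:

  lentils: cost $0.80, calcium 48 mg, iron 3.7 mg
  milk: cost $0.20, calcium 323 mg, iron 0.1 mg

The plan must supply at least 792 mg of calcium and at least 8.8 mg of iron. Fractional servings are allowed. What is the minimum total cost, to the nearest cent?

For a min-cost LP with two ≥-constraints, a basic feasible solution has at most two positive variables.
lentils only: max(792/48, 8.8/3.7) = 16.5 servings → $13.20.
milk only: max(792/323, 8.8/0.1) = 88 servings → $17.60.
lentils + milk with both tight: 2.321 servings and 2.107 servings → $2.28.
The minimum over all feasible corners is $2.28.

$2.28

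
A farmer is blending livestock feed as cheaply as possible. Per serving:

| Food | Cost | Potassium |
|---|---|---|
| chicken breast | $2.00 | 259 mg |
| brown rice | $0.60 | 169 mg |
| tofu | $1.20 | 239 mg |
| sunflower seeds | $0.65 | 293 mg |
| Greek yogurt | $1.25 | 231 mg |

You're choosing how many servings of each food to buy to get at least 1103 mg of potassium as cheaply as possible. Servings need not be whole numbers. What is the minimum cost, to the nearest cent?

$2.45

Cost per mg of potassium: sunflower seeds $0.0022, brown rice $0.0036, tofu $0.0050, Greek yogurt $0.0054, chicken breast $0.0077.
With no serving limits, use only sunflower seeds: 1103 mg / 293 mg = 3.765 servings × $0.65 = $2.45.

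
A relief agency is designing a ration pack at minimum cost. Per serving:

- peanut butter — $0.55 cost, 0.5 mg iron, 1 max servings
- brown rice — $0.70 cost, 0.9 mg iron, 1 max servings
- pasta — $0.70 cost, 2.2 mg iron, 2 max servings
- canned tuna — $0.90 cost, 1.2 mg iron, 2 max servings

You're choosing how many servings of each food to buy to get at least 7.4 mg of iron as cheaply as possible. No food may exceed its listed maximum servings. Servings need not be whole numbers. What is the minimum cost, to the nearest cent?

$3.67

Cost per mg of iron: pasta $0.3182, canned tuna $0.7500, brown rice $0.7778, peanut butter $1.1000.
Take 2 servings of pasta: +4.4 mg iron for $1.40 (total $1.40, still need 3.0 mg).
Take 2 servings of canned tuna: +2.4 mg iron for $1.80 (total $3.20, still need 0.6 mg).
Take 0.6667 servings of brown rice: +0.6 mg iron for $0.47 (total $3.67, still need 0.0 mg).
Greedy by cheapest-per-mg is optimal for a single linear constraint, so the minimum cost is $3.67.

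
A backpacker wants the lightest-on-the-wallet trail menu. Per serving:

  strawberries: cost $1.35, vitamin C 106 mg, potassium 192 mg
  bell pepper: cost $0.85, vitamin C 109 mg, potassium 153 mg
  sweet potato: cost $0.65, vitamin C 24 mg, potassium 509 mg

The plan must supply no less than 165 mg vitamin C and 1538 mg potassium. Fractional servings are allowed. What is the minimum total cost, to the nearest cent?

$2.56

With two linear requirements the optimum uses one or two foods; enumerate the corners.
strawberries only: max(165/106, 1538/192) = 8.01 servings → $10.81.
bell pepper only: max(165/109, 1538/153) = 10.05 servings → $8.54.
sweet potato only: max(165/24, 1538/509) = 6.875 servings → $4.47.
strawberries + bell pepper with both targets exact would need a negative amount; discard.
strawberries + sweet potato with both tight: 0.9539 servings and 2.662 servings → $3.02.
bell pepper + sweet potato with both tight: 0.9086 servings and 2.748 servings → $2.56.
The minimum over all feasible corners is $2.56.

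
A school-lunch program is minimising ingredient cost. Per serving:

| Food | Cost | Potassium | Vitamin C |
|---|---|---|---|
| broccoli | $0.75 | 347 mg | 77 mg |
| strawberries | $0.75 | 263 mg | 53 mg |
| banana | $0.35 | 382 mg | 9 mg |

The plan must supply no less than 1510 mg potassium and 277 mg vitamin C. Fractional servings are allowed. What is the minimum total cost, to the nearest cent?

This is a tiny linear program; its minimum lies at a vertex of the feasible set. List the vertices and price them.
broccoli only: max(1510/347, 277/77) = 4.352 servings → $3.26.
strawberries only: max(1510/263, 277/53) = 5.741 servings → $4.31.
banana only: max(1510/382, 277/9) = 30.78 servings → $10.77.
broccoli + strawberries: intersection lies outside the first quadrant.
broccoli + banana with both tight: 3.508 servings and 0.7665 servings → $2.90.
strawberries + banana with both tight: 5.158 servings and 0.4015 servings → $4.01.
The minimum over all feasible corners is $2.90.

$2.90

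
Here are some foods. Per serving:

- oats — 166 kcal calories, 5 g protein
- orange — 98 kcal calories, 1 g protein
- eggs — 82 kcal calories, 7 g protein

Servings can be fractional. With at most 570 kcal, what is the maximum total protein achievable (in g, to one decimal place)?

48.7 g

Protein per kcal: eggs 0.08537, oats 0.03012, orange 0.0102.
With no serving limits, spend the whole calories allowance on eggs: 570 kcal / 82 kcal × 7 g = 48.7 g.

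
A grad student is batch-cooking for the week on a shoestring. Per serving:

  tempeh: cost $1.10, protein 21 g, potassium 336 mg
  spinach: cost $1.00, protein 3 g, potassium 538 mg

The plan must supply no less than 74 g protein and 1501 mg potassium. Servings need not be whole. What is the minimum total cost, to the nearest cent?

A basic optimal solution has at most two foods positive. Try each food alone and each pair with both targets met exactly.
tempeh only: max(74/21, 1501/336) = 4.467 servings → $4.91.
spinach only: max(74/3, 1501/538) = 24.67 servings → $24.67.
tempeh + spinach with both tight: 3.431 servings and 0.6469 servings → $4.42.
The minimum over all feasible corners is $4.42.

$4.42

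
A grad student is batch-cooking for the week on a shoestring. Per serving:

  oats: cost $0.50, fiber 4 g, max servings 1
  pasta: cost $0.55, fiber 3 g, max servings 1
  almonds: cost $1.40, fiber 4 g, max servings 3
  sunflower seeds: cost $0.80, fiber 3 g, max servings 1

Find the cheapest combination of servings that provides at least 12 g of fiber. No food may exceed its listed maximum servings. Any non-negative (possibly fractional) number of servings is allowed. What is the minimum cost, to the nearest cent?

Cost per g of fiber: oats $0.1250, pasta $0.1833, sunflower seeds $0.2667, almonds $0.3500.
Take 1 serving of oats: +4.0 g fiber for $0.50 (total $0.50, still need 8.0 g).
Take 1 serving of pasta: +3.0 g fiber for $0.55 (total $1.05, still need 5.0 g).
Take 1 serving of sunflower seeds: +3.0 g fiber for $0.80 (total $1.85, still need 2.0 g).
Take 0.5 servings of almonds: +2.0 g fiber for $0.70 (total $2.55, still need 0.0 g).
Filling from the cheapest source first is optimal under one linear minimum: $2.55.

$2.55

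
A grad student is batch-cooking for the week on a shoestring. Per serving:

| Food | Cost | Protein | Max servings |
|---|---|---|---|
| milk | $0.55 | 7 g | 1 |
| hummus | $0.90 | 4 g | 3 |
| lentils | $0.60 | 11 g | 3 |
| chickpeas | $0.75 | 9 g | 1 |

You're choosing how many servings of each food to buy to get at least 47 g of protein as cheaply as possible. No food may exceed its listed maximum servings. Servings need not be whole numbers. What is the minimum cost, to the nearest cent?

$2.93

Cost per g of protein: lentils $0.0545, milk $0.0786, chickpeas $0.0833, hummus $0.2250.
Take 3 servings of lentils: +33.0 g protein for $1.80 (total $1.80, still need 14.0 g).
Take 1 serving of milk: +7.0 g protein for $0.55 (total $2.35, still need 7.0 g).
Take 0.7778 servings of chickpeas: +7.0 g protein for $0.58 (total $2.93, still need 0.0 g).
Filling from the cheapest source first is optimal under one linear minimum: $2.93.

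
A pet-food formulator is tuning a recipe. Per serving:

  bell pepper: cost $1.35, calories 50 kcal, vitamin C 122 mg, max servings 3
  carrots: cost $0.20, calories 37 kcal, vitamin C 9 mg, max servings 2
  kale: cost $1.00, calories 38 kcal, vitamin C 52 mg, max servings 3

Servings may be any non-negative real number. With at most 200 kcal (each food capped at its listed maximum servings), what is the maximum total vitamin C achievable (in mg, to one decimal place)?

434.4 mg

Vitamin C per kcal: bell pepper 2.44, kale 1.368, carrots 0.2432.
Take 3 servings of bell pepper: uses 150 kcal, +366.0 mg vitamin C (running total 366.0 mg).
Take 1.316 servings of kale: uses 50 kcal, +68.4 mg vitamin C (running total 434.4 mg).
Filling greedily by vitamin C-per-kcal is optimal for one linear limit, giving 434.4 mg.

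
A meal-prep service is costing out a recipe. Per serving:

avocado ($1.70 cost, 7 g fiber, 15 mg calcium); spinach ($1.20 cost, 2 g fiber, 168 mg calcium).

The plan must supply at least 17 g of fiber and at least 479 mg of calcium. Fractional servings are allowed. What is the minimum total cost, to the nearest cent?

With two linear requirements the optimum uses one or two foods; enumerate the corners.
avocado only: max(17/7, 479/15) = 31.93 servings → $54.29.
spinach only: max(17/2, 479/168) = 8.5 servings → $10.20.
avocado + spinach with both tight: 1.656 servings and 2.703 servings → $6.06.
The minimum over all feasible corners is $6.06.

$6.06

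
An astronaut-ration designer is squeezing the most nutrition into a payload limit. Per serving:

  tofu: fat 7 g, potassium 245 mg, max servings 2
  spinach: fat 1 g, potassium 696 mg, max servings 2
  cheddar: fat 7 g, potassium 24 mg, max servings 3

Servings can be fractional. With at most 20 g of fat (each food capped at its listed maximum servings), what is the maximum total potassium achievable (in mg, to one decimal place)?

Potassium per g fat: spinach 696, tofu 35, cheddar 3.429.
Take 2 servings of spinach: uses 2 g fat, +1392.0 mg potassium (running total 1392.0 mg).
Take 2 servings of tofu: uses 14 g fat, +490.0 mg potassium (running total 1882.0 mg).
Take 0.5714 servings of cheddar: uses 4 g fat, +13.7 mg potassium (running total 1895.7 mg).
Filling greedily by potassium-per-g fat is optimal for one linear limit, giving 1895.7 mg.

1895.7 mg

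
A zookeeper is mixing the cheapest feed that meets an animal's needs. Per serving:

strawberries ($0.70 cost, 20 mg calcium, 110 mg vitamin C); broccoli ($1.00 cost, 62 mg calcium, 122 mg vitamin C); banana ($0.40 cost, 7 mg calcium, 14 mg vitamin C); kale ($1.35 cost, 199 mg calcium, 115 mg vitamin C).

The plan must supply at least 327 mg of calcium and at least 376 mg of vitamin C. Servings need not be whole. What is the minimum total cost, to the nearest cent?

$3.29

A basic optimal solution has at most two foods positive. Try each food alone and each pair with both targets met exactly.
strawberries only: max(327/20, 376/110) = 16.35 servings → $11.45.
broccoli only: max(327/62, 376/122) = 5.274 servings → $5.27.
banana only: max(327/7, 376/14) = 46.71 servings → $18.69.
kale only: max(327/199, 376/115) = 3.27 servings → $4.41.
strawberries + broccoli with both targets exact would need a negative amount; discard.
strawberries + banana with both targets exact would need a negative amount; discard.
strawberries + kale with both tight: 1.9 servings and 1.452 servings → $3.29.
broccoli + banana: intersection lies outside the first quadrant.
broccoli + kale with both tight: 2.17 servings and 0.967 servings → $3.48.
banana + kale with both tight: 18.79 servings and 0.9823 servings → $8.84.
The minimum over all feasible corners is $3.29.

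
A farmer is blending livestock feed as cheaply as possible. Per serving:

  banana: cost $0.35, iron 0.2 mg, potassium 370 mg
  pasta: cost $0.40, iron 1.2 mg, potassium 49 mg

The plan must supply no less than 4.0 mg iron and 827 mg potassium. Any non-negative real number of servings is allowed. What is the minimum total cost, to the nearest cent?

An LP optimum is at a vertex; with two nutrient constraints at most two foods are used. Check each candidate.
banana only: max(4.0/0.2, 827/370) = 20 servings → $7.00.
pasta only: max(4.0/1.2, 827/49) = 16.88 servings → $6.75.
banana + pasta with both tight: 1.834 servings and 3.028 servings → $1.85.
Cheapest feasible corner: $1.85.

$1.85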